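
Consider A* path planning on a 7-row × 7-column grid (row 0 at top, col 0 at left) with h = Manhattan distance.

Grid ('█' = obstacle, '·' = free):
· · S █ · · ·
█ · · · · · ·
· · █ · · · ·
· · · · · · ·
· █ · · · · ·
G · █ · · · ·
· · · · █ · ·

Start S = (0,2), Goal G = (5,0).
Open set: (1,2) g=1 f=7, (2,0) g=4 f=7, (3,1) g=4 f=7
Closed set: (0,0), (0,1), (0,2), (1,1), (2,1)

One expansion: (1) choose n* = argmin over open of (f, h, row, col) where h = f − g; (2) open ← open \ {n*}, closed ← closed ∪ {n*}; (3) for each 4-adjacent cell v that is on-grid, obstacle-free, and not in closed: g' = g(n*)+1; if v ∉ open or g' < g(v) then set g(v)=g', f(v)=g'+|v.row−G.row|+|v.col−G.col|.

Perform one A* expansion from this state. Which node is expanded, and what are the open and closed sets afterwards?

step 1: expand (2,0) (f=7, h=3) → closed; open now [(1,2) g=1 f=7, (3,0) g=5 f=7, (3,1) g=4 f=7]

expanded=(2,0); open=[(1,2) g=1 f=7, (3,0) g=5 f=7, (3,1) g=4 f=7]; closed=[(0,0), (0,1), (0,2), (1,1), (2,0), (2,1)]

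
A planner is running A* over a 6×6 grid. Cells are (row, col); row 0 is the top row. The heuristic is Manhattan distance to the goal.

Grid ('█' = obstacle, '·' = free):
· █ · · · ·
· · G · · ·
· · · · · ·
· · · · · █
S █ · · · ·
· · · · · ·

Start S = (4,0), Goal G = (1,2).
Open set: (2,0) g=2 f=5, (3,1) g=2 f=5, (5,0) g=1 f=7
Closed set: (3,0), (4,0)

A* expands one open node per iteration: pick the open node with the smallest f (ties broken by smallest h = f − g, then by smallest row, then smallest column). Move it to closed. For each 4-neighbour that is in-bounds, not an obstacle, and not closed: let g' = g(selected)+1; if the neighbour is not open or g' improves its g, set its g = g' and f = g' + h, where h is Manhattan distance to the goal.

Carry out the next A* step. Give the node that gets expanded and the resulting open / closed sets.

expanded=(2,0); open=[(1,0) g=3 f=5, (2,1) g=3 f=5, (3,1) g=2 f=5, (5,0) g=1 f=7]; closed=[(2,0), (3,0), (4,0)]

step 1: expand (2,0) (f=5, h=3) → closed; open now [(1,0) g=3 f=5, (2,1) g=3 f=5, (3,1) g=2 f=5, (5,0) g=1 f=7]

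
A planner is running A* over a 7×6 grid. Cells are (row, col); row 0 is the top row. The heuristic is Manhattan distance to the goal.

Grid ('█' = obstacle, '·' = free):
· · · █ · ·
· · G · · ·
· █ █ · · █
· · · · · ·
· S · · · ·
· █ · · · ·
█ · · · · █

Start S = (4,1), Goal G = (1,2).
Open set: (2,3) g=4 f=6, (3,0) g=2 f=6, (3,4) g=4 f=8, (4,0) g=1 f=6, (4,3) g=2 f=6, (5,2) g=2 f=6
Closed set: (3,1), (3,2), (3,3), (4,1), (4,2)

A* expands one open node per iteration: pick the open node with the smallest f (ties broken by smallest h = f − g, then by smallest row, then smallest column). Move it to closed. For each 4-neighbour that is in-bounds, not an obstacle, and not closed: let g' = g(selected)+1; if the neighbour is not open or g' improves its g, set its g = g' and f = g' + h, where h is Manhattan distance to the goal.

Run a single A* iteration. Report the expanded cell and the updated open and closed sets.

step 1: expand (2,3) (f=6, h=2) → closed; open now [(1,3) g=5 f=6, (2,4) g=5 f=8, (3,0) g=2 f=6, (3,4) g=4 f=8, (4,0) g=1 f=6, (4,3) g=2 f=6, (5,2) g=2 f=6]

expanded=(2,3); open=[(1,3) g=5 f=6, (2,4) g=5 f=8, (3,0) g=2 f=6, (3,4) g=4 f=8, (4,0) g=1 f=6, (4,3) g=2 f=6, (5,2) g=2 f=6]; closed=[(2,3), (3,1), (3,2), (3,3), (4,1), (4,2)]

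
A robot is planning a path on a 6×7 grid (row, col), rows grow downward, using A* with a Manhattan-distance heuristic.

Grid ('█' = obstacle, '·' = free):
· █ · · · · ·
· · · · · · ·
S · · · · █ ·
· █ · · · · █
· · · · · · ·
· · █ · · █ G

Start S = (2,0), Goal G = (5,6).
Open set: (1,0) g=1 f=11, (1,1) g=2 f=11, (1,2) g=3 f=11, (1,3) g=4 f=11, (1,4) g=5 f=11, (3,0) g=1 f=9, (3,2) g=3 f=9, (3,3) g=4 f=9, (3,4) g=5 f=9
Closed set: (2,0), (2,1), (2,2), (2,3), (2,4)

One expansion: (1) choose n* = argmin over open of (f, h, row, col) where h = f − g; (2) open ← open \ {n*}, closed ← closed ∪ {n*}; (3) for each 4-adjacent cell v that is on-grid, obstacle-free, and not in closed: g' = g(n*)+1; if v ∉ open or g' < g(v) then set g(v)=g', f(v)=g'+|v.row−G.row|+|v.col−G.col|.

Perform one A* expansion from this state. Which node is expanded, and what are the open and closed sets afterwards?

step 1: expand (3,4) (f=9, h=4) → closed; open now [(1,0) g=1 f=11, (1,1) g=2 f=11, (1,2) g=3 f=11, (1,3) g=4 f=11, (1,4) g=5 f=11, (3,0) g=1 f=9, (3,2) g=3 f=9, (3,3) g=4 f=9, (3,5) g=6 f=9, (4,4) g=6 f=9]

expanded=(3,4); open=[(1,0) g=1 f=11, (1,1) g=2 f=11, (1,2) g=3 f=11, (1,3) g=4 f=11, (1,4) g=5 f=11, (3,0) g=1 f=9, (3,2) g=3 f=9, (3,3) g=4 f=9, (3,5) g=6 f=9, (4,4) g=6 f=9]; closed=[(2,0), (2,1), (2,2), (2,3), (2,4), (3,4)]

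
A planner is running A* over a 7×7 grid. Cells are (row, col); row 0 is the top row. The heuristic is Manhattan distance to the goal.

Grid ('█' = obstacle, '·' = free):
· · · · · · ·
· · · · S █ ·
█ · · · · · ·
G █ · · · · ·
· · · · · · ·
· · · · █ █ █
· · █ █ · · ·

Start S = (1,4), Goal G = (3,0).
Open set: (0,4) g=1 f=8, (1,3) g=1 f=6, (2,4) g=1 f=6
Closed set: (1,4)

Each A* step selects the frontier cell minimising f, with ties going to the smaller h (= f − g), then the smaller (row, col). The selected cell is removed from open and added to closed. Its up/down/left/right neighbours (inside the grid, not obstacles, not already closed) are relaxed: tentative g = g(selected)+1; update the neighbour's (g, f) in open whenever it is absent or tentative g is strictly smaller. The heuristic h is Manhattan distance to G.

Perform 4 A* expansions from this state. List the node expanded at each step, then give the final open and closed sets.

step 1: expand (1,3) (f=6, h=5) → closed; open now [(0,3) g=2 f=8, (0,4) g=1 f=8, (1,2) g=2 f=6, (2,3) g=2 f=6, (2,4) g=1 f=6]
step 2: expand (1,2) (f=6, h=4) → closed; open now [(0,2) g=3 f=8, (0,3) g=2 f=8, (0,4) g=1 f=8, (1,1) g=3 f=6, (2,2) g=3 f=6, (2,3) g=2 f=6, (2,4) g=1 f=6]
step 3: expand (1,1) (f=6, h=3) → closed; open now [(0,1) g=4 f=8, (0,2) g=3 f=8, (0,3) g=2 f=8, (0,4) g=1 f=8, (1,0) g=4 f=6, (2,1) g=4 f=6, (2,2) g=3 f=6, (2,3) g=2 f=6, (2,4) g=1 f=6]
step 4: expand (1,0) (f=6, h=2) → closed; open now [(0,0) g=5 f=8, (0,1) g=4 f=8, (0,2) g=3 f=8, (0,3) g=2 f=8, (0,4) g=1 f=8, (2,1) g=4 f=6, (2,2) g=3 f=6, (2,3) g=2 f=6, (2,4) g=1 f=6]

order=[(1,3) → (1,2) → (1,1) → (1,0)]; open=[(0,0) g=5 f=8, (0,1) g=4 f=8, (0,2) g=3 f=8, (0,3) g=2 f=8, (0,4) g=1 f=8, (2,1) g=4 f=6, (2,2) g=3 f=6, (2,3) g=2 f=6, (2,4) g=1 f=6]; closed=[(1,0), (1,1), (1,2), (1,3), (1,4)]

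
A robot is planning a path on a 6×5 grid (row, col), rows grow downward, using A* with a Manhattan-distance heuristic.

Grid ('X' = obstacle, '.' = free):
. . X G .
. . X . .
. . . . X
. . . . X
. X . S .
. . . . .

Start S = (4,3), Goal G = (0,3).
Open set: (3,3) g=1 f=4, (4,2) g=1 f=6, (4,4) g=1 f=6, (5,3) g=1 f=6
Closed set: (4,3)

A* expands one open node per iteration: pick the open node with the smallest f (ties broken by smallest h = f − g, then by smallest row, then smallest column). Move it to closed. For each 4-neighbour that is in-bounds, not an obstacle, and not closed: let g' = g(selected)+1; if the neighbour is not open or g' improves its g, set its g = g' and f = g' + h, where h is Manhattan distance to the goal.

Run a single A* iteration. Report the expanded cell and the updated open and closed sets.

step 1: expand (3,3) (f=4, h=3) → closed; open now [(2,3) g=2 f=4, (3,2) g=2 f=6, (4,2) g=1 f=6, (4,4) g=1 f=6, (5,3) g=1 f=6]

expanded=(3,3); open=[(2,3) g=2 f=4, (3,2) g=2 f=6, (4,2) g=1 f=6, (4,4) g=1 f=6, (5,3) g=1 f=6]; closed=[(3,3), (4,3)]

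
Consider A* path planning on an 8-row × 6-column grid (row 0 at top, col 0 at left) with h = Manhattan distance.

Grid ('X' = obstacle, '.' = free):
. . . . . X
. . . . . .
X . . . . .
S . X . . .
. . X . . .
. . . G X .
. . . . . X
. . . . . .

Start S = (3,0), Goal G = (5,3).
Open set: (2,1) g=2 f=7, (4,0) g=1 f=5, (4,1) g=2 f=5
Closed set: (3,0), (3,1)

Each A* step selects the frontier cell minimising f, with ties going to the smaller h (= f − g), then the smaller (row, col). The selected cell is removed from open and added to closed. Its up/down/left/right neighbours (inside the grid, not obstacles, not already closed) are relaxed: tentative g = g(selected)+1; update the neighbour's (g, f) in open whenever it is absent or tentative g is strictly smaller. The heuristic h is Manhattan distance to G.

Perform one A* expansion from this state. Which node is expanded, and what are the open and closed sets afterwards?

step 1: expand (4,1) (f=5, h=3) → closed; open now [(2,1) g=2 f=7, (4,0) g=1 f=5, (5,1) g=3 f=5]

expanded=(4,1); open=[(2,1) g=2 f=7, (4,0) g=1 f=5, (5,1) g=3 f=5]; closed=[(3,0), (3,1), (4,1)]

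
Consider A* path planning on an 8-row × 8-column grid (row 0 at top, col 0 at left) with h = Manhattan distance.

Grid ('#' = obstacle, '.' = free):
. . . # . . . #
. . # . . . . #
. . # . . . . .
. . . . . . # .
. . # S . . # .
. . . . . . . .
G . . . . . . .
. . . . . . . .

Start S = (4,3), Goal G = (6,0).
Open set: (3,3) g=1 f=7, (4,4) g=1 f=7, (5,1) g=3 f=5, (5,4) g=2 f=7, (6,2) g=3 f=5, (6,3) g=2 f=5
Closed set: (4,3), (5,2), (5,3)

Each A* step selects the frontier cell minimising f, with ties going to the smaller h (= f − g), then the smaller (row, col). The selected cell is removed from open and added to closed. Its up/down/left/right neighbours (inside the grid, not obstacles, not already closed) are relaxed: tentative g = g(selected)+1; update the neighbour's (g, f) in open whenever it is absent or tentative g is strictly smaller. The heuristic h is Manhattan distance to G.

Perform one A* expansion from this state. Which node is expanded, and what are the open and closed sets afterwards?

step 1: expand (5,1) (f=5, h=2) → closed; open now [(3,3) g=1 f=7, (4,1) g=4 f=7, (4,4) g=1 f=7, (5,0) g=4 f=5, (5,4) g=2 f=7, (6,1) g=4 f=5, (6,2) g=3 f=5, (6,3) g=2 f=5]

expanded=(5,1); open=[(3,3) g=1 f=7, (4,1) g=4 f=7, (4,4) g=1 f=7, (5,0) g=4 f=5, (5,4) g=2 f=7, (6,1) g=4 f=5, (6,2) g=3 f=5, (6,3) g=2 f=5]; closed=[(4,3), (5,1), (5,2), (5,3)]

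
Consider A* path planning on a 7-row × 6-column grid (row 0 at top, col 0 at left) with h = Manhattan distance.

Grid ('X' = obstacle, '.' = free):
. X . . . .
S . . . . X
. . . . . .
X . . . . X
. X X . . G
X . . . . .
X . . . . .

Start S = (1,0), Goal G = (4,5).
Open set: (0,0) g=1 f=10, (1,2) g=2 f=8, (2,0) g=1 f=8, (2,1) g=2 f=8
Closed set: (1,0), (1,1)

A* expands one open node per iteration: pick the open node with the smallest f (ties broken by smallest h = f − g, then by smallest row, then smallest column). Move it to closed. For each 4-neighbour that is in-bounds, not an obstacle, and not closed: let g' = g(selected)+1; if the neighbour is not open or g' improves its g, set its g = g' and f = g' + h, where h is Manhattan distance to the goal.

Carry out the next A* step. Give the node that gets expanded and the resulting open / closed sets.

expanded=(1,2); open=[(0,0) g=1 f=10, (0,2) g=3 f=10, (1,3) g=3 f=8, (2,0) g=1 f=8, (2,1) g=2 f=8, (2,2) g=3 f=8]; closed=[(1,0), (1,1), (1,2)]

step 1: expand (1,2) (f=8, h=6) → closed; open now [(0,0) g=1 f=10, (0,2) g=3 f=10, (1,3) g=3 f=8, (2,0) g=1 f=8, (2,1) g=2 f=8, (2,2) g=3 f=8]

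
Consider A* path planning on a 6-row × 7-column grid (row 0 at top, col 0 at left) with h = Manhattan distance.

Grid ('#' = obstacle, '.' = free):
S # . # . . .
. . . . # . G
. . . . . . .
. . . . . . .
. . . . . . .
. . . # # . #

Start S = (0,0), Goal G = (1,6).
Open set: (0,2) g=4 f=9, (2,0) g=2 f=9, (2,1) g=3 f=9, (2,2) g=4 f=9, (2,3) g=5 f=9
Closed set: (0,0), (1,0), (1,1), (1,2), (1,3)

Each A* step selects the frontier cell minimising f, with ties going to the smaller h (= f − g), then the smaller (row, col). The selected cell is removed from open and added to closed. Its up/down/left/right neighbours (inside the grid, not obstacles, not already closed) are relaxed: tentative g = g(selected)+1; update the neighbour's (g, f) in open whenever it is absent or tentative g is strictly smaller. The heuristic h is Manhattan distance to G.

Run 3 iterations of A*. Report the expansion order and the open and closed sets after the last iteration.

order=[(2,3) → (2,4) → (2,5)]; open=[(0,2) g=4 f=9, (1,5) g=8 f=9, (2,0) g=2 f=9, (2,1) g=3 f=9, (2,2) g=4 f=9, (2,6) g=8 f=9, (3,3) g=6 f=11, (3,4) g=7 f=11, (3,5) g=8 f=11]; closed=[(0,0), (1,0), (1,1), (1,2), (1,3), (2,3), (2,4), (2,5)]

step 1: expand (2,3) (f=9, h=4) → closed; open now [(0,2) g=4 f=9, (2,0) g=2 f=9, (2,1) g=3 f=9, (2,2) g=4 f=9, (2,4) g=6 f=9, (3,3) g=6 f=11]
step 2: expand (2,4) (f=9, h=3) → closed; open now [(0,2) g=4 f=9, (2,0) g=2 f=9, (2,1) g=3 f=9, (2,2) g=4 f=9, (2,5) g=7 f=9, (3,3) g=6 f=11, (3,4) g=7 f=11]
step 3: expand (2,5) (f=9, h=2) → closed; open now [(0,2) g=4 f=9, (1,5) g=8 f=9, (2,0) g=2 f=9, (2,1) g=3 f=9, (2,2) g=4 f=9, (2,6) g=8 f=9, (3,3) g=6 f=11, (3,4) g=7 f=11, (3,5) g=8 f=11]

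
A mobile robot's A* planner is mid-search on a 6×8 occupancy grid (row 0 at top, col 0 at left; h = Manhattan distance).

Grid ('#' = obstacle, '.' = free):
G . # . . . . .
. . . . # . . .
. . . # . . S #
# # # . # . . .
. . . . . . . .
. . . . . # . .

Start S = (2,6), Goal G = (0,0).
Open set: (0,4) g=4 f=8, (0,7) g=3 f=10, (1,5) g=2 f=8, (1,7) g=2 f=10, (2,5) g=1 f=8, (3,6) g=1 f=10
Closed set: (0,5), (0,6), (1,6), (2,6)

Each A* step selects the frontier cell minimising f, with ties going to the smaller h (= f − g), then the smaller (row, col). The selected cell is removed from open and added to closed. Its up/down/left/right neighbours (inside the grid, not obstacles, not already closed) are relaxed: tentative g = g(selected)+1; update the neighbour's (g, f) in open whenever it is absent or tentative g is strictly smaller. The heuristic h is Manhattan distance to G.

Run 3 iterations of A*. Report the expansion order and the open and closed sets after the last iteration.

order=[(0,4) → (0,3) → (1,5)]; open=[(0,7) g=3 f=10, (1,3) g=6 f=10, (1,7) g=2 f=10, (2,5) g=1 f=8, (3,6) g=1 f=10]; closed=[(0,3), (0,4), (0,5), (0,6), (1,5), (1,6), (2,6)]

step 1: expand (0,4) (f=8, h=4) → closed; open now [(0,3) g=5 f=8, (0,7) g=3 f=10, (1,5) g=2 f=8, (1,7) g=2 f=10, (2,5) g=1 f=8, (3,6) g=1 f=10]
step 2: expand (0,3) (f=8, h=3) → closed; open now [(0,7) g=3 f=10, (1,3) g=6 f=10, (1,5) g=2 f=8, (1,7) g=2 f=10, (2,5) g=1 f=8, (3,6) g=1 f=10]
step 3: expand (1,5) (f=8, h=6) → closed; open now [(0,7) g=3 f=10, (1,3) g=6 f=10, (1,7) g=2 f=10, (2,5) g=1 f=8, (3,6) g=1 f=10]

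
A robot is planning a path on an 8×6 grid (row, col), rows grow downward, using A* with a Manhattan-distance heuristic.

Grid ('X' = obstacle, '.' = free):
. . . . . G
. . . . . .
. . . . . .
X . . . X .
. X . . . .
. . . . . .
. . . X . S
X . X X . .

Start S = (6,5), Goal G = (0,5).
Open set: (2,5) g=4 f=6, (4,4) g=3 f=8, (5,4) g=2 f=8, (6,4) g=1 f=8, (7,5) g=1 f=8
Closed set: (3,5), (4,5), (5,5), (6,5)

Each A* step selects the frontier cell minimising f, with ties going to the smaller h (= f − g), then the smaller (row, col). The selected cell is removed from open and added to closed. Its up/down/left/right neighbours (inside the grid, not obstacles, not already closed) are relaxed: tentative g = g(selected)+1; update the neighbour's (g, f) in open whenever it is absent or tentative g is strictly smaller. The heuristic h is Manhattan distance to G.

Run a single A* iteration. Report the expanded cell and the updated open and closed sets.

expanded=(2,5); open=[(1,5) g=5 f=6, (2,4) g=5 f=8, (4,4) g=3 f=8, (5,4) g=2 f=8, (6,4) g=1 f=8, (7,5) g=1 f=8]; closed=[(2,5), (3,5), (4,5), (5,5), (6,5)]

step 1: expand (2,5) (f=6, h=2) → closed; open now [(1,5) g=5 f=6, (2,4) g=5 f=8, (4,4) g=3 f=8, (5,4) g=2 f=8, (6,4) g=1 f=8, (7,5) g=1 f=8]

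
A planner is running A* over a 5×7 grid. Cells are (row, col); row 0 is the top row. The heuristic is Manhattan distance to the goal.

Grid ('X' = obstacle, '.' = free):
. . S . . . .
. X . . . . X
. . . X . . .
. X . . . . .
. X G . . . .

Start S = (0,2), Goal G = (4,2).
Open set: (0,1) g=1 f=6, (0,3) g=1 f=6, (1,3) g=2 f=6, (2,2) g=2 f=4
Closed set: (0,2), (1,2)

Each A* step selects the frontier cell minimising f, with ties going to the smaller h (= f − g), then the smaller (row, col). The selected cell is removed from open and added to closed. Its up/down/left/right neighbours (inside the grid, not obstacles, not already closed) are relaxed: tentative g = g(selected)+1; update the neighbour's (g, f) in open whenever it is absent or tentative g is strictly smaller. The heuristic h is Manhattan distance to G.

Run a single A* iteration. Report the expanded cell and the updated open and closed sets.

step 1: expand (2,2) (f=4, h=2) → closed; open now [(0,1) g=1 f=6, (0,3) g=1 f=6, (1,3) g=2 f=6, (2,1) g=3 f=6, (3,2) g=3 f=4]

expanded=(2,2); open=[(0,1) g=1 f=6, (0,3) g=1 f=6, (1,3) g=2 f=6, (2,1) g=3 f=6, (3,2) g=3 f=4]; closed=[(0,2), (1,2), (2,2)]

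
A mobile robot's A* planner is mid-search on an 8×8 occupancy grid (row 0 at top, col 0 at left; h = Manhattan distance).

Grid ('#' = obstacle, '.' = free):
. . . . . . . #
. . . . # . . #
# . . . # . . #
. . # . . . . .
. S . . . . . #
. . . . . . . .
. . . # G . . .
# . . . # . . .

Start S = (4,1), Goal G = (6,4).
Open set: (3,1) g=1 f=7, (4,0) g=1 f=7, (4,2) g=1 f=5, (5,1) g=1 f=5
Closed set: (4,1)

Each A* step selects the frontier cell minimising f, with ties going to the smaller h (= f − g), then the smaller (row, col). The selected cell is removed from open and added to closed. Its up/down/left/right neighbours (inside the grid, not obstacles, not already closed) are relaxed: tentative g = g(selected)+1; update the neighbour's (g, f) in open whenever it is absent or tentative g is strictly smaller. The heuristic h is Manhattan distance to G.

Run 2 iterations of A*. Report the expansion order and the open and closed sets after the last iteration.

step 1: expand (4,2) (f=5, h=4) → closed; open now [(3,1) g=1 f=7, (4,0) g=1 f=7, (4,3) g=2 f=5, (5,1) g=1 f=5, (5,2) g=2 f=5]
step 2: expand (4,3) (f=5, h=3) → closed; open now [(3,1) g=1 f=7, (3,3) g=3 f=7, (4,0) g=1 f=7, (4,4) g=3 f=5, (5,1) g=1 f=5, (5,2) g=2 f=5, (5,3) g=3 f=5]

order=[(4,2) → (4,3)]; open=[(3,1) g=1 f=7, (3,3) g=3 f=7, (4,0) g=1 f=7, (4,4) g=3 f=5, (5,1) g=1 f=5, (5,2) g=2 f=5, (5,3) g=3 f=5]; closed=[(4,1), (4,2), (4,3)]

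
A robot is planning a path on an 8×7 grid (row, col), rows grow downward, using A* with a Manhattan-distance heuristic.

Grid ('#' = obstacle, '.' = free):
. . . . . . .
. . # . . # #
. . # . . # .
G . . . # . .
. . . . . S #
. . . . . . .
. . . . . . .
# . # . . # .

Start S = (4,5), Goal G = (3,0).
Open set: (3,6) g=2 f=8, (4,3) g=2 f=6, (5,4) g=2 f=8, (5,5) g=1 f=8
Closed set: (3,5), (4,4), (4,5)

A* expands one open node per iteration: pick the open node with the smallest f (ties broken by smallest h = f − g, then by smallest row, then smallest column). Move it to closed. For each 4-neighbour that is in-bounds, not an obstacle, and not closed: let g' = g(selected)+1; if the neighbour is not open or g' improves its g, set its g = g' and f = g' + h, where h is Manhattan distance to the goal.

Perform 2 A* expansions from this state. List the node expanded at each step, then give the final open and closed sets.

step 1: expand (4,3) (f=6, h=4) → closed; open now [(3,3) g=3 f=6, (3,6) g=2 f=8, (4,2) g=3 f=6, (5,3) g=3 f=8, (5,4) g=2 f=8, (5,5) g=1 f=8]
step 2: expand (3,3) (f=6, h=3) → closed; open now [(2,3) g=4 f=8, (3,2) g=4 f=6, (3,6) g=2 f=8, (4,2) g=3 f=6, (5,3) g=3 f=8, (5,4) g=2 f=8, (5,5) g=1 f=8]

order=[(4,3) → (3,3)]; open=[(2,3) g=4 f=8, (3,2) g=4 f=6, (3,6) g=2 f=8, (4,2) g=3 f=6, (5,3) g=3 f=8, (5,4) g=2 f=8, (5,5) g=1 f=8]; closed=[(3,3), (3,5), (4,3), (4,4), (4,5)]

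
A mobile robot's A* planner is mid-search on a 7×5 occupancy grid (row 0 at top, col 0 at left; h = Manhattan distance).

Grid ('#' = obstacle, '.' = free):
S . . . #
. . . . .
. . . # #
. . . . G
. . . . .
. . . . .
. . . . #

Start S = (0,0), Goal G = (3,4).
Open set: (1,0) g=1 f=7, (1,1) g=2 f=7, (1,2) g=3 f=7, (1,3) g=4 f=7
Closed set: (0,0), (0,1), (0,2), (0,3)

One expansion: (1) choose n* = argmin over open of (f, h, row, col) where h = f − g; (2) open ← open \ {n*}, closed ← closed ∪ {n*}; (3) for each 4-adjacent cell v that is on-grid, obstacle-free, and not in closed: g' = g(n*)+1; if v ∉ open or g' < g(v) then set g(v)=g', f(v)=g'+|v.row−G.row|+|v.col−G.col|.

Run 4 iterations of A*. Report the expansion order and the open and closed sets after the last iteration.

step 1: expand (1,3) (f=7, h=3) → closed; open now [(1,0) g=1 f=7, (1,1) g=2 f=7, (1,2) g=3 f=7, (1,4) g=5 f=7]
step 2: expand (1,4) (f=7, h=2) → closed; open now [(1,0) g=1 f=7, (1,1) g=2 f=7, (1,2) g=3 f=7]
step 3: expand (1,2) (f=7, h=4) → closed; open now [(1,0) g=1 f=7, (1,1) g=2 f=7, (2,2) g=4 f=7]
step 4: expand (2,2) (f=7, h=3) → closed; open now [(1,0) g=1 f=7, (1,1) g=2 f=7, (2,1) g=5 f=9, (3,2) g=5 f=7]

order=[(1,3) → (1,4) → (1,2) → (2,2)]; open=[(1,0) g=1 f=7, (1,1) g=2 f=7, (2,1) g=5 f=9, (3,2) g=5 f=7]; closed=[(0,0), (0,1), (0,2), (0,3), (1,2), (1,3), (1,4), (2,2)]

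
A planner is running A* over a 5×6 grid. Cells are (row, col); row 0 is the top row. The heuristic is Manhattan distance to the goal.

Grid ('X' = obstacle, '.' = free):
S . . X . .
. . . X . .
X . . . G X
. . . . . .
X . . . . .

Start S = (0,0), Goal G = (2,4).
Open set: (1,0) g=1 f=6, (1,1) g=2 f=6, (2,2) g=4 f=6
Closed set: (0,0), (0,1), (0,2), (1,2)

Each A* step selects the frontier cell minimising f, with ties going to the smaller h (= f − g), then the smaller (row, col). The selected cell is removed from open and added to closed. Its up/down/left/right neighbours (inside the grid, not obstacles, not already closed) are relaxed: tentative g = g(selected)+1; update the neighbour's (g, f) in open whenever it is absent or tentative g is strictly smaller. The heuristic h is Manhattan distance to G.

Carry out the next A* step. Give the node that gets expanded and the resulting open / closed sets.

step 1: expand (2,2) (f=6, h=2) → closed; open now [(1,0) g=1 f=6, (1,1) g=2 f=6, (2,1) g=5 f=8, (2,3) g=5 f=6, (3,2) g=5 f=8]

expanded=(2,2); open=[(1,0) g=1 f=6, (1,1) g=2 f=6, (2,1) g=5 f=8, (2,3) g=5 f=6, (3,2) g=5 f=8]; closed=[(0,0), (0,1), (0,2), (1,2), (2,2)]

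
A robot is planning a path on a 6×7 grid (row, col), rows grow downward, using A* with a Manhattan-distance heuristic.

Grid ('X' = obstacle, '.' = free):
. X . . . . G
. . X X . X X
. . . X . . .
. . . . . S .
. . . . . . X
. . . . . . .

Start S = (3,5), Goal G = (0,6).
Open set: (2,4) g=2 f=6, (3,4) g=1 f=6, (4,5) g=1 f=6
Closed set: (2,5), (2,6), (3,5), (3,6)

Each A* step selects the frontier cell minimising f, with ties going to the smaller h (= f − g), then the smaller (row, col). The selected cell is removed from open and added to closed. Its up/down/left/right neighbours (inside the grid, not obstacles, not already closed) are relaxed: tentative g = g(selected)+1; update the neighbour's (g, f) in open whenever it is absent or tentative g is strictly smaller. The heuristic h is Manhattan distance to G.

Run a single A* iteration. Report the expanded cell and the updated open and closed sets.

expanded=(2,4); open=[(1,4) g=3 f=6, (3,4) g=1 f=6, (4,5) g=1 f=6]; closed=[(2,4), (2,5), (2,6), (3,5), (3,6)]

step 1: expand (2,4) (f=6, h=4) → closed; open now [(1,4) g=3 f=6, (3,4) g=1 f=6, (4,5) g=1 f=6]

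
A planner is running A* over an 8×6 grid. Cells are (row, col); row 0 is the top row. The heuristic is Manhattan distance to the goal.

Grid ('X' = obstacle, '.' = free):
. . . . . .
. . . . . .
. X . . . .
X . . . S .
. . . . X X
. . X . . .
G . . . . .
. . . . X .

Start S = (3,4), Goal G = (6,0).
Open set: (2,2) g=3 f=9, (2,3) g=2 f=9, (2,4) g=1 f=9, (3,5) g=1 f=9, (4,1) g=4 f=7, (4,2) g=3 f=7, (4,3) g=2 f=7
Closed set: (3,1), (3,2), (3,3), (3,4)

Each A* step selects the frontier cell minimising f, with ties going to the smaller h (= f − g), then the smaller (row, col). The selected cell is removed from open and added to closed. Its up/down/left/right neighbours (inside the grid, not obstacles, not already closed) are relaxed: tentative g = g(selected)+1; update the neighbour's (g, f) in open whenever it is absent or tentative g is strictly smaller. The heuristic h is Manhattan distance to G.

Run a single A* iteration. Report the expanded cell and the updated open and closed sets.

step 1: expand (4,1) (f=7, h=3) → closed; open now [(2,2) g=3 f=9, (2,3) g=2 f=9, (2,4) g=1 f=9, (3,5) g=1 f=9, (4,0) g=5 f=7, (4,2) g=3 f=7, (4,3) g=2 f=7, (5,1) g=5 f=7]

expanded=(4,1); open=[(2,2) g=3 f=9, (2,3) g=2 f=9, (2,4) g=1 f=9, (3,5) g=1 f=9, (4,0) g=5 f=7, (4,2) g=3 f=7, (4,3) g=2 f=7, (5,1) g=5 f=7]; closed=[(3,1), (3,2), (3,3), (3,4), (4,1)]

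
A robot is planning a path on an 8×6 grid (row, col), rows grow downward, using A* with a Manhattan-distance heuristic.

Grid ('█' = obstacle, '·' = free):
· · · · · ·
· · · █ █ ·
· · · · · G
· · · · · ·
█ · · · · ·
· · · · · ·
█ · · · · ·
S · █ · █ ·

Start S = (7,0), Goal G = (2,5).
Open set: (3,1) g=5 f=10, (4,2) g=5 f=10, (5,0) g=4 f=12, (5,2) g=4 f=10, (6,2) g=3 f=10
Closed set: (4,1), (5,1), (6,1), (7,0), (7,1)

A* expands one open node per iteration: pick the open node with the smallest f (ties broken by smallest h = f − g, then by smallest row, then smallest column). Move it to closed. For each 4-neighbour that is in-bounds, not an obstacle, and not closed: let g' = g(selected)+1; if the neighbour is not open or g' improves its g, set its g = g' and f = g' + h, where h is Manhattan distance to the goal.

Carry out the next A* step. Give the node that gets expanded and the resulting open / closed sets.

expanded=(3,1); open=[(2,1) g=6 f=10, (3,0) g=6 f=12, (3,2) g=6 f=10, (4,2) g=5 f=10, (5,0) g=4 f=12, (5,2) g=4 f=10, (6,2) g=3 f=10]; closed=[(3,1), (4,1), (5,1), (6,1), (7,0), (7,1)]

step 1: expand (3,1) (f=10, h=5) → closed; open now [(2,1) g=6 f=10, (3,0) g=6 f=12, (3,2) g=6 f=10, (4,2) g=5 f=10, (5,0) g=4 f=12, (5,2) g=4 f=10, (6,2) g=3 f=10]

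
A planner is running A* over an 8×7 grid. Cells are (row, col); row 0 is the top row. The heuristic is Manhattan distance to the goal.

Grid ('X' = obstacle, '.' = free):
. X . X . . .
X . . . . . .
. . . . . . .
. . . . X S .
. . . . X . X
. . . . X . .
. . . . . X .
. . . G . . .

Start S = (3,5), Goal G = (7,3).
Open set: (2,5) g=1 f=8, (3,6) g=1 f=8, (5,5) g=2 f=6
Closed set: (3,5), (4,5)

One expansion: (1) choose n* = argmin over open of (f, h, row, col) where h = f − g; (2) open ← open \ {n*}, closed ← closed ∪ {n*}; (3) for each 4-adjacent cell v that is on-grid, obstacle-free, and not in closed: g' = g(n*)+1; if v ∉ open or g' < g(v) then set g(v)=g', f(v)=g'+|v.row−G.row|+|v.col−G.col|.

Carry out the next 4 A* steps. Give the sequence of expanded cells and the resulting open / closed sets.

step 1: expand (5,5) (f=6, h=4) → closed; open now [(2,5) g=1 f=8, (3,6) g=1 f=8, (5,6) g=3 f=8]
step 2: expand (5,6) (f=8, h=5) → closed; open now [(2,5) g=1 f=8, (3,6) g=1 f=8, (6,6) g=4 f=8]
step 3: expand (6,6) (f=8, h=4) → closed; open now [(2,5) g=1 f=8, (3,6) g=1 f=8, (7,6) g=5 f=8]
step 4: expand (7,6) (f=8, h=3) → closed; open now [(2,5) g=1 f=8, (3,6) g=1 f=8, (7,5) g=6 f=8]

order=[(5,5) → (5,6) → (6,6) → (7,6)]; open=[(2,5) g=1 f=8, (3,6) g=1 f=8, (7,5) g=6 f=8]; closed=[(3,5), (4,5), (5,5), (5,6), (6,6), (7,6)]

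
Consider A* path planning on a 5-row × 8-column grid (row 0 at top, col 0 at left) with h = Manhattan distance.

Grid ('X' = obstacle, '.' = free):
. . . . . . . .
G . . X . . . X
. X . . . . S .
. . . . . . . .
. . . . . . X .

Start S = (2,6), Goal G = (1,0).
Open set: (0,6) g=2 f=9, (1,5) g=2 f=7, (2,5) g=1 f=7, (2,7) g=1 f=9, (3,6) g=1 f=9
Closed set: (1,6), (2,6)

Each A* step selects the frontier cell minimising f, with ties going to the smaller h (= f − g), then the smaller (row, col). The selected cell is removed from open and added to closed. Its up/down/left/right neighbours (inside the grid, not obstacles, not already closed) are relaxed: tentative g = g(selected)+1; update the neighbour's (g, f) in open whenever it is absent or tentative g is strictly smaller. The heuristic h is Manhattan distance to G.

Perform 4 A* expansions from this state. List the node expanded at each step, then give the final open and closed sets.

step 1: expand (1,5) (f=7, h=5) → closed; open now [(0,5) g=3 f=9, (0,6) g=2 f=9, (1,4) g=3 f=7, (2,5) g=1 f=7, (2,7) g=1 f=9, (3,6) g=1 f=9]
step 2: expand (1,4) (f=7, h=4) → closed; open now [(0,4) g=4 f=9, (0,5) g=3 f=9, (0,6) g=2 f=9, (2,4) g=4 f=9, (2,5) g=1 f=7, (2,7) g=1 f=9, (3,6) g=1 f=9]
step 3: expand (2,5) (f=7, h=6) → closed; open now [(0,4) g=4 f=9, (0,5) g=3 f=9, (0,6) g=2 f=9, (2,4) g=2 f=7, (2,7) g=1 f=9, (3,5) g=2 f=9, (3,6) g=1 f=9]
step 4: expand (2,4) (f=7, h=5) → closed; open now [(0,4) g=4 f=9, (0,5) g=3 f=9, (0,6) g=2 f=9, (2,3) g=3 f=7, (2,7) g=1 f=9, (3,4) g=3 f=9, (3,5) g=2 f=9, (3,6) g=1 f=9]

order=[(1,5) → (1,4) → (2,5) → (2,4)]; open=[(0,4) g=4 f=9, (0,5) g=3 f=9, (0,6) g=2 f=9, (2,3) g=3 f=7, (2,7) g=1 f=9, (3,4) g=3 f=9, (3,5) g=2 f=9, (3,6) g=1 f=9]; closed=[(1,4), (1,5), (1,6), (2,4), (2,5), (2,6)]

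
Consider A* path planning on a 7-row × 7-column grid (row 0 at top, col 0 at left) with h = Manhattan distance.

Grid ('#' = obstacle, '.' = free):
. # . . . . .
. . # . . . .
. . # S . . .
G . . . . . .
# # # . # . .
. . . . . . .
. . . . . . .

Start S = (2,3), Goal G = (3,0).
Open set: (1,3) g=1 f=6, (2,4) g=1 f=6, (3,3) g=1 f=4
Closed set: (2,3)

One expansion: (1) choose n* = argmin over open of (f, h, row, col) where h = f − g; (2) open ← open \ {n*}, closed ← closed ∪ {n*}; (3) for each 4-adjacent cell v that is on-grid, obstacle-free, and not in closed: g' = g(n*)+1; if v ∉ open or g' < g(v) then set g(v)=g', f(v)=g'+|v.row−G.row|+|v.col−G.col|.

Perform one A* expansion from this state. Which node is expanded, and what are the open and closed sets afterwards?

expanded=(3,3); open=[(1,3) g=1 f=6, (2,4) g=1 f=6, (3,2) g=2 f=4, (3,4) g=2 f=6, (4,3) g=2 f=6]; closed=[(2,3), (3,3)]

step 1: expand (3,3) (f=4, h=3) → closed; open now [(1,3) g=1 f=6, (2,4) g=1 f=6, (3,2) g=2 f=4, (3,4) g=2 f=6, (4,3) g=2 f=6]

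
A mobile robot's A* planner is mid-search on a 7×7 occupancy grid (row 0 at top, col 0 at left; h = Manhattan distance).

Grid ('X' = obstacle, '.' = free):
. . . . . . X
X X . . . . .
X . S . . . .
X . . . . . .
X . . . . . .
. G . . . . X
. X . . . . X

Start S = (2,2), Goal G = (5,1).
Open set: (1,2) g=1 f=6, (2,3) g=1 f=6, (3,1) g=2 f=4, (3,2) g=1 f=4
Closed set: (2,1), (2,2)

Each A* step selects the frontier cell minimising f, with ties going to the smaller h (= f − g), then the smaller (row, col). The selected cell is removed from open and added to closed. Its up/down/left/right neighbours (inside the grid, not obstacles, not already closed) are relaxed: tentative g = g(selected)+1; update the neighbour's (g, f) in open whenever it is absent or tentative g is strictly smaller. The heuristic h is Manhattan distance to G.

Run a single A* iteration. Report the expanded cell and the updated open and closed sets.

step 1: expand (3,1) (f=4, h=2) → closed; open now [(1,2) g=1 f=6, (2,3) g=1 f=6, (3,2) g=1 f=4, (4,1) g=3 f=4]

expanded=(3,1); open=[(1,2) g=1 f=6, (2,3) g=1 f=6, (3,2) g=1 f=4, (4,1) g=3 f=4]; closed=[(2,1), (2,2), (3,1)]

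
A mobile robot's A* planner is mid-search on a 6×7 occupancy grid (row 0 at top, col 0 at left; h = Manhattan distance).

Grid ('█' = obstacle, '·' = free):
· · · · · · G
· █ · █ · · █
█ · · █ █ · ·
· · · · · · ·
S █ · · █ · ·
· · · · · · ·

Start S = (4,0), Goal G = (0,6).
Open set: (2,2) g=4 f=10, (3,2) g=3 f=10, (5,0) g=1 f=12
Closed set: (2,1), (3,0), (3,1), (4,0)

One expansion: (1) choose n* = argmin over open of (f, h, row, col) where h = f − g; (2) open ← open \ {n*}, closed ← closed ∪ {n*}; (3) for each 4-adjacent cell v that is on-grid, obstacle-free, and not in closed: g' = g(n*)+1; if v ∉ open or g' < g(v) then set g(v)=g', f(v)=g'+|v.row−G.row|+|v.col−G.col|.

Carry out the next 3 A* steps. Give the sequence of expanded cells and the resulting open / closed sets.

step 1: expand (2,2) (f=10, h=6) → closed; open now [(1,2) g=5 f=10, (3,2) g=3 f=10, (5,0) g=1 f=12]
step 2: expand (1,2) (f=10, h=5) → closed; open now [(0,2) g=6 f=10, (3,2) g=3 f=10, (5,0) g=1 f=12]
step 3: expand (0,2) (f=10, h=4) → closed; open now [(0,1) g=7 f=12, (0,3) g=7 f=10, (3,2) g=3 f=10, (5,0) g=1 f=12]

order=[(2,2) → (1,2) → (0,2)]; open=[(0,1) g=7 f=12, (0,3) g=7 f=10, (3,2) g=3 f=10, (5,0) g=1 f=12]; closed=[(0,2), (1,2), (2,1), (2,2), (3,0), (3,1), (4,0)]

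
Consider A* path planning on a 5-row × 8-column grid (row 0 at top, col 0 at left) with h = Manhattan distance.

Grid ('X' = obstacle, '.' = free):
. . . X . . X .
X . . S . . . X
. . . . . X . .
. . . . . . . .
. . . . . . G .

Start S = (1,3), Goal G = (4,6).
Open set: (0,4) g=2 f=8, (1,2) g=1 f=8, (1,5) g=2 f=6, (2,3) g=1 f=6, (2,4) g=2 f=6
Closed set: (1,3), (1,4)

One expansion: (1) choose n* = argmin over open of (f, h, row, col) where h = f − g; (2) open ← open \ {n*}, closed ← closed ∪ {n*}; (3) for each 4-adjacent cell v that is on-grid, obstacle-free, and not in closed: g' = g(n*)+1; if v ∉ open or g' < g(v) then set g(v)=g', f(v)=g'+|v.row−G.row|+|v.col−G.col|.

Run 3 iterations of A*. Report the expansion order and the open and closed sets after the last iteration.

order=[(1,5) → (1,6) → (2,6)]; open=[(0,4) g=2 f=8, (0,5) g=3 f=8, (1,2) g=1 f=8, (2,3) g=1 f=6, (2,4) g=2 f=6, (2,7) g=5 f=8, (3,6) g=5 f=6]; closed=[(1,3), (1,4), (1,5), (1,6), (2,6)]

step 1: expand (1,5) (f=6, h=4) → closed; open now [(0,4) g=2 f=8, (0,5) g=3 f=8, (1,2) g=1 f=8, (1,6) g=3 f=6, (2,3) g=1 f=6, (2,4) g=2 f=6]
step 2: expand (1,6) (f=6, h=3) → closed; open now [(0,4) g=2 f=8, (0,5) g=3 f=8, (1,2) g=1 f=8, (2,3) g=1 f=6, (2,4) g=2 f=6, (2,6) g=4 f=6]
step 3: expand (2,6) (f=6, h=2) → closed; open now [(0,4) g=2 f=8, (0,5) g=3 f=8, (1,2) g=1 f=8, (2,3) g=1 f=6, (2,4) g=2 f=6, (2,7) g=5 f=8, (3,6) g=5 f=6]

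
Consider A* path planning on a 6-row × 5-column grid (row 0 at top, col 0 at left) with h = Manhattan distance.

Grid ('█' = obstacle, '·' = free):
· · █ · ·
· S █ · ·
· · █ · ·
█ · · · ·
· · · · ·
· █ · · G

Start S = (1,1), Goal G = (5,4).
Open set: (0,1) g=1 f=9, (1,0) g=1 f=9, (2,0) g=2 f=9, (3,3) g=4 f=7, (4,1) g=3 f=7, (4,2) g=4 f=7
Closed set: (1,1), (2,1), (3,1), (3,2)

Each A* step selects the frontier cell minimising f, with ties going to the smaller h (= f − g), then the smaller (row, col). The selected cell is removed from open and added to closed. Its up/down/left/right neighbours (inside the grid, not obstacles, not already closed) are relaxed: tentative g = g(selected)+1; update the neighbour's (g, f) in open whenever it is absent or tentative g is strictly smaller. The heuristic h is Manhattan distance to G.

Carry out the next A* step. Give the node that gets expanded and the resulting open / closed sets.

expanded=(3,3); open=[(0,1) g=1 f=9, (1,0) g=1 f=9, (2,0) g=2 f=9, (2,3) g=5 f=9, (3,4) g=5 f=7, (4,1) g=3 f=7, (4,2) g=4 f=7, (4,3) g=5 f=7]; closed=[(1,1), (2,1), (3,1), (3,2), (3,3)]

step 1: expand (3,3) (f=7, h=3) → closed; open now [(0,1) g=1 f=9, (1,0) g=1 f=9, (2,0) g=2 f=9, (2,3) g=5 f=9, (3,4) g=5 f=7, (4,1) g=3 f=7, (4,2) g=4 f=7, (4,3) g=5 f=7]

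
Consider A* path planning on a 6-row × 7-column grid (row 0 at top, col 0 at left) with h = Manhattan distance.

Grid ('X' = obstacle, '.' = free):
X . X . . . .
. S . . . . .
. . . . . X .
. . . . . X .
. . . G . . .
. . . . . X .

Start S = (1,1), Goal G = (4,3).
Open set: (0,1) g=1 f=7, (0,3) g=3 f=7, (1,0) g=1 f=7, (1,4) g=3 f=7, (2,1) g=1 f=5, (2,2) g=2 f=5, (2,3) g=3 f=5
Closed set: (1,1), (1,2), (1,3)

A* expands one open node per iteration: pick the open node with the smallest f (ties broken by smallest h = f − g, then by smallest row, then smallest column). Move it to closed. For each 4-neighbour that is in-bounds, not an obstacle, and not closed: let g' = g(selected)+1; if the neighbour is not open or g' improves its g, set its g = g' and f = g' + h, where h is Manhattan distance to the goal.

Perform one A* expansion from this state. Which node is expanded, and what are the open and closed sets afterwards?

expanded=(2,3); open=[(0,1) g=1 f=7, (0,3) g=3 f=7, (1,0) g=1 f=7, (1,4) g=3 f=7, (2,1) g=1 f=5, (2,2) g=2 f=5, (2,4) g=4 f=7, (3,3) g=4 f=5]; closed=[(1,1), (1,2), (1,3), (2,3)]

step 1: expand (2,3) (f=5, h=2) → closed; open now [(0,1) g=1 f=7, (0,3) g=3 f=7, (1,0) g=1 f=7, (1,4) g=3 f=7, (2,1) g=1 f=5, (2,2) g=2 f=5, (2,4) g=4 f=7, (3,3) g=4 f=5]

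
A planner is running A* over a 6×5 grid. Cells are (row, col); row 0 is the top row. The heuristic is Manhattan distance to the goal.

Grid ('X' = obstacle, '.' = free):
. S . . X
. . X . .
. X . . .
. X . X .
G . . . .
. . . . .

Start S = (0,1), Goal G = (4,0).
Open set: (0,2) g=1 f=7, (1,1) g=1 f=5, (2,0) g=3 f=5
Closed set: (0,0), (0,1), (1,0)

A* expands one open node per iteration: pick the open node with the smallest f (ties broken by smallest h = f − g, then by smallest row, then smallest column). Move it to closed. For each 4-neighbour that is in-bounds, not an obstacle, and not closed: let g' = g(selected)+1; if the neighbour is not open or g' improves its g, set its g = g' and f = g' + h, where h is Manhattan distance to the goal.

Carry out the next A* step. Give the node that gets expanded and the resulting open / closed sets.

step 1: expand (2,0) (f=5, h=2) → closed; open now [(0,2) g=1 f=7, (1,1) g=1 f=5, (3,0) g=4 f=5]

expanded=(2,0); open=[(0,2) g=1 f=7, (1,1) g=1 f=5, (3,0) g=4 f=5]; closed=[(0,0), (0,1), (1,0), (2,0)]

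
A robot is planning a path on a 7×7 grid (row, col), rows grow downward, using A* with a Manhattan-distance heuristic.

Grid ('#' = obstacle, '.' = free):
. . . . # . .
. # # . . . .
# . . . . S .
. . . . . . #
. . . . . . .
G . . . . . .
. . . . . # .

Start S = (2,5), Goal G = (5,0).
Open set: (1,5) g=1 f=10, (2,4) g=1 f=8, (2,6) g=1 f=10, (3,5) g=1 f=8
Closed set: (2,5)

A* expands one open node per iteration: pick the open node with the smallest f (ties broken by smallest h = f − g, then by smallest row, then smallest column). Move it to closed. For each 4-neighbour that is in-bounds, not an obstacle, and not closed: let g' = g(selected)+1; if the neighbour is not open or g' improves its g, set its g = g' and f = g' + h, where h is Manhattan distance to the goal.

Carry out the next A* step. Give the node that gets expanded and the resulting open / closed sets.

step 1: expand (2,4) (f=8, h=7) → closed; open now [(1,4) g=2 f=10, (1,5) g=1 f=10, (2,3) g=2 f=8, (2,6) g=1 f=10, (3,4) g=2 f=8, (3,5) g=1 f=8]

expanded=(2,4); open=[(1,4) g=2 f=10, (1,5) g=1 f=10, (2,3) g=2 f=8, (2,6) g=1 f=10, (3,4) g=2 f=8, (3,5) g=1 f=8]; closed=[(2,4), (2,5)]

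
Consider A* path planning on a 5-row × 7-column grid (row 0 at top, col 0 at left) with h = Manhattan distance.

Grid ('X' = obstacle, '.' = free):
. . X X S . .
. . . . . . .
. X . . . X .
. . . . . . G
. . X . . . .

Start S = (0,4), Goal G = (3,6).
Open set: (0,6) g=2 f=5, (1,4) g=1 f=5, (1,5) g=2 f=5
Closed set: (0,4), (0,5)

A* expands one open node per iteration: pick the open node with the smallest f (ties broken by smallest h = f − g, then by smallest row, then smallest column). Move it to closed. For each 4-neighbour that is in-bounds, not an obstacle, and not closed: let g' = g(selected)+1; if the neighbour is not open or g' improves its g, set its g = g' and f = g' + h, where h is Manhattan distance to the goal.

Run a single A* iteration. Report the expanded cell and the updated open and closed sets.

expanded=(0,6); open=[(1,4) g=1 f=5, (1,5) g=2 f=5, (1,6) g=3 f=5]; closed=[(0,4), (0,5), (0,6)]

step 1: expand (0,6) (f=5, h=3) → closed; open now [(1,4) g=1 f=5, (1,5) g=2 f=5, (1,6) g=3 f=5]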